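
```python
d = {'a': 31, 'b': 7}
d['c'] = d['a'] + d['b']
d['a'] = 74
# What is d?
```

After line 1: d = {'a': 31, 'b': 7}
After line 2 (d['c'] = 31 + 7): d = {'a': 31, 'b': 7, 'c': 38}
After line 3: d = {'a': 74, 'b': 7, 'c': 38}

{'a': 74, 'b': 7, 'c': 38}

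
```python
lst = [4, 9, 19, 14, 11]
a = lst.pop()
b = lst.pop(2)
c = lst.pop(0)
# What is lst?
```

After line 1: lst = [4, 9, 19, 14, 11]
After line 2 (pop() -> a = 11): lst = [4, 9, 19, 14]
After line 3 (pop(2) -> b = 19): lst = [4, 9, 14]
After line 4 (pop(0) -> c = 4): lst = [9, 14]

[9, 14]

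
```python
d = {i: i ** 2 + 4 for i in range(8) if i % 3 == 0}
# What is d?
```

{0: 4, 3: 13, 6: 40}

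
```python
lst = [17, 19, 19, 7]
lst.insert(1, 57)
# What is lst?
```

[17, 57, 19, 19, 7]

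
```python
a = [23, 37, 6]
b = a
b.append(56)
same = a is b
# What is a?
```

After line 1: a = [23, 37, 6]
After line 2 (b = a is an alias, same object): a = [23, 37, 6], b = [23, 37, 6]
After line 3 (b.append mutates the shared list): a = [23, 37, 6, 56], b = [23, 37, 6, 56]
After line 4 (same = a is b; same object -> True): same = True

[23, 37, 6, 56]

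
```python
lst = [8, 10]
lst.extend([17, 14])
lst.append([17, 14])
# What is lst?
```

After line 1: lst = [8, 10]
After line 2 (extend unpacks [17, 14]): lst = [8, 10, 17, 14]
After line 3 (append adds [17, 14] as single element): lst = [8, 10, 17, 14, [17, 14]]

[8, 10, 17, 14, [17, 14]]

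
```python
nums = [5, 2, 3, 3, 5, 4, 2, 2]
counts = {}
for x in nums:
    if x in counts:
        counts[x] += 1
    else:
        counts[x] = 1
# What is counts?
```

Initial: counts = {}, nums = [5, 2, 3, 3, 5, 4, 2, 2]
See 5: counts = {5: 1}
See 2: counts = {5: 1, 2: 1}
See 3: counts = {5: 1, 2: 1, 3: 1}
See 3: counts = {5: 1, 2: 1, 3: 2}
See 5: counts = {5: 2, 2: 1, 3: 2}
See 4: counts = {5: 2, 2: 1, 3: 2, 4: 1}
See 2: counts = {5: 2, 2: 2, 3: 2, 4: 1}
See 2: counts = {5: 2, 2: 3, 3: 2, 4: 1}

{5: 2, 2: 3, 3: 2, 4: 1}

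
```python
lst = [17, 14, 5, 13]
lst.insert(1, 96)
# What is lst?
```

[17, 96, 14, 5, 13]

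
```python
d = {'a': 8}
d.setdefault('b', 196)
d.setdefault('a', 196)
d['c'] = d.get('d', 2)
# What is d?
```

After line 1: d = {'a': 8}
After line 2 (setdefault adds 'b'=196): d = {'a': 8, 'b': 196}
After line 3 (setdefault 'a' no-op, already exists): d = {'a': 8, 'b': 196}
After line 4 (get('d', 2) returns default since 'd' not in d): d = {'a': 8, 'b': 196, 'c': 2}

{'a': 8, 'b': 196, 'c': 2}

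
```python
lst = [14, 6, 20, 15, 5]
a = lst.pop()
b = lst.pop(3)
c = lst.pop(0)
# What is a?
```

After line 1: lst = [14, 6, 20, 15, 5]
After line 2 (pop() -> a = 5): lst = [14, 6, 20, 15]
After line 3 (pop(3) -> b = 15): lst = [14, 6, 20]
After line 4 (pop(0) -> c = 14): lst = [6, 20]

5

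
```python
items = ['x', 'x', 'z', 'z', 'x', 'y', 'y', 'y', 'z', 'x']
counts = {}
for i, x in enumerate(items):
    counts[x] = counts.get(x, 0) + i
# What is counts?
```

Initial: counts = {}, items = ['x', 'x', 'z', 'z', 'x', 'y', 'y', 'y', 'z', 'x']
i=0, x='x': counts = {'x': 0}
i=1, x='x': counts = {'x': 1}
i=2, x='z': counts = {'x': 1, 'z': 2}
i=3, x='z': counts = {'x': 1, 'z': 5}
i=4, x='x': counts = {'x': 5, 'z': 5}
i=5, x='y': counts = {'x': 5, 'z': 5, 'y': 5}
i=6, x='y': counts = {'x': 5, 'z': 5, 'y': 11}
i=7, x='y': counts = {'x': 5, 'z': 5, 'y': 18}
i=8, x='z': counts = {'x': 5, 'z': 13, 'y': 18}
i=9, x='x': counts = {'x': 14, 'z': 13, 'y': 18}

{'x': 14, 'z': 13, 'y': 18}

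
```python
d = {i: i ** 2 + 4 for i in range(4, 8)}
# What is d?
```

{4: 20, 5: 29, 6: 40, 7: 53}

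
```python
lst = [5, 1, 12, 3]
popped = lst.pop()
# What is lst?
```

[5, 1, 12]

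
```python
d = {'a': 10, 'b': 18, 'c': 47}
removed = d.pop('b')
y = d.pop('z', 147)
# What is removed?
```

After line 1: d = {'a': 10, 'b': 18, 'c': 47}
After line 2 (pop 'b' returns 18): d = {'a': 10, 'c': 47}, removed = 18
After line 3 (pop 'z' missing, returns default 147): d = {'a': 10, 'c': 47}, y = 147

18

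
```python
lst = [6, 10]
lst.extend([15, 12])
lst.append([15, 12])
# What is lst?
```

After line 1: lst = [6, 10]
After line 2 (extend unpacks [15, 12]): lst = [6, 10, 15, 12]
After line 3 (append adds [15, 12] as single element): lst = [6, 10, 15, 12, [15, 12]]

[6, 10, 15, 12, [15, 12]]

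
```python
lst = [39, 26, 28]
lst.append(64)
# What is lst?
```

[39, 26, 28, 64]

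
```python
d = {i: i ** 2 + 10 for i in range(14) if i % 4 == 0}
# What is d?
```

{0: 10, 4: 26, 8: 74, 12: 154}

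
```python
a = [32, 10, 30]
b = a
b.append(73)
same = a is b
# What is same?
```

After line 1: a = [32, 10, 30]
After line 2 (b = a is an alias, same object): a = [32, 10, 30], b = [32, 10, 30]
After line 3 (b.append mutates the shared list): a = [32, 10, 30, 73], b = [32, 10, 30, 73]
After line 4 (same = a is b; same object -> True): same = True

True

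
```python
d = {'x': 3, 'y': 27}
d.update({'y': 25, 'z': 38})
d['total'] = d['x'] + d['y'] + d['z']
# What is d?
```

After line 1: d = {'x': 3, 'y': 27}
After line 2 (y overwritten, z added): d = {'x': 3, 'y': 25, 'z': 38}
After line 3 (total = 3 + 25 + 38 = 66): d = {'x': 3, 'y': 25, 'z': 38, 'total': 66}

{'x': 3, 'y': 25, 'z': 38, 'total': 66}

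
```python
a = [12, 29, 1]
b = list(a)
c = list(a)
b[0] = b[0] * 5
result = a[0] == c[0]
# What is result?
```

After line 1: a = [12, 29, 1]
After line 2 (b = list(a), copy): a = [12, 29, 1], b = [12, 29, 1]
After line 3 (c = list(a) is a copy, new object): c = [12, 29, 1]
After line 4 (b[0] = 12 * 5 = 60; only b mutates (copy)): a = [12, 29, 1], b = [60, 29, 1], c = [12, 29, 1]
After line 5 (a[0] = 12, c[0] = 12; result = True)

True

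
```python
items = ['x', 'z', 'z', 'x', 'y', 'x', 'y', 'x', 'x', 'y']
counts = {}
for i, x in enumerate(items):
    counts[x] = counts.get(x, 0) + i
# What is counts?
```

Initial: counts = {}, items = ['x', 'z', 'z', 'x', 'y', 'x', 'y', 'x', 'x', 'y']
i=0, x='x': counts = {'x': 0}
i=1, x='z': counts = {'x': 0, 'z': 1}
i=2, x='z': counts = {'x': 0, 'z': 3}
i=3, x='x': counts = {'x': 3, 'z': 3}
i=4, x='y': counts = {'x': 3, 'z': 3, 'y': 4}
i=5, x='x': counts = {'x': 8, 'z': 3, 'y': 4}
i=6, x='y': counts = {'x': 8, 'z': 3, 'y': 10}
i=7, x='x': counts = {'x': 15, 'z': 3, 'y': 10}
i=8, x='x': counts = {'x': 23, 'z': 3, 'y': 10}
i=9, x='y': counts = {'x': 23, 'z': 3, 'y': 19}

{'x': 23, 'z': 3, 'y': 19}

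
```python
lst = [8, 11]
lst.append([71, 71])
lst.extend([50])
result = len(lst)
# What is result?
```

After line 1: lst = [8, 11]
After line 2 (append adds [71, 71] as single element): lst = [8, 11, [71, 71]]
After line 3 (extend unpacks [50], adds 50): lst = [8, 11, [71, 71], 50]
After line 4: result = len(lst) = 4

4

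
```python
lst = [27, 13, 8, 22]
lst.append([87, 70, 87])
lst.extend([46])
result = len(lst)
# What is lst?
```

After line 1: lst = [27, 13, 8, 22]
After line 2 (append adds [87, 70, 87] as single element): lst = [27, 13, 8, 22, [87, 70, 87]]
After line 3 (extend unpacks [46], adds 46): lst = [27, 13, 8, 22, [87, 70, 87], 46]
After line 4: result = len(lst) = 6

[27, 13, 8, 22, [87, 70, 87], 46]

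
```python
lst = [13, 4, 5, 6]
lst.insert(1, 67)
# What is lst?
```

[13, 67, 4, 5, 6]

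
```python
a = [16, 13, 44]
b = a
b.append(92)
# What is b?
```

After line 1: a = [16, 13, 44]
After line 2 (b = a is an alias, same object): a = [16, 13, 44], b = [16, 13, 44]
After line 3 (b.append mutates the shared list): a = [16, 13, 44, 92], b = [16, 13, 44, 92]

[16, 13, 44, 92]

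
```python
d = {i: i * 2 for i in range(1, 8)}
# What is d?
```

{1: 2, 2: 4, 3: 6, 4: 8, 5: 10, 6: 12, 7: 14}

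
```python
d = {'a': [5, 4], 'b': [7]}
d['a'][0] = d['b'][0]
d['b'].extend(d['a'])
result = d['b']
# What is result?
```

After line 1: d = {'a': [5, 4], 'b': [7]}
After line 2 (a[0] = b[0] = 7): d = {'a': [7, 4], 'b': [7]}
After line 3 (b.extend(a) appends [7, 4]): d = {'a': [7, 4], 'b': [7, 7, 4]}
After line 4: result = d['b'] = [7, 7, 4]

[7, 7, 4]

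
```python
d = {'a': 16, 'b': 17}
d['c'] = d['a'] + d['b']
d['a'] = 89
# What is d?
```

After line 1: d = {'a': 16, 'b': 17}
After line 2 (d['c'] = 16 + 17): d = {'a': 16, 'b': 17, 'c': 33}
After line 3: d = {'a': 89, 'b': 17, 'c': 33}

{'a': 89, 'b': 17, 'c': 33}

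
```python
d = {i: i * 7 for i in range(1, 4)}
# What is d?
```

{1: 7, 2: 14, 3: 21}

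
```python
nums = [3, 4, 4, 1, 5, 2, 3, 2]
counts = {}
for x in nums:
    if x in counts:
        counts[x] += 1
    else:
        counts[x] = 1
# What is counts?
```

Initial: counts = {}, nums = [3, 4, 4, 1, 5, 2, 3, 2]
See 3: counts = {3: 1}
See 4: counts = {3: 1, 4: 1}
See 4: counts = {3: 1, 4: 2}
See 1: counts = {3: 1, 4: 2, 1: 1}
See 5: counts = {3: 1, 4: 2, 1: 1, 5: 1}
See 2: counts = {3: 1, 4: 2, 1: 1, 5: 1, 2: 1}
See 3: counts = {3: 2, 4: 2, 1: 1, 5: 1, 2: 1}
See 2: counts = {3: 2, 4: 2, 1: 1, 5: 1, 2: 2}

{3: 2, 4: 2, 1: 1, 5: 1, 2: 2}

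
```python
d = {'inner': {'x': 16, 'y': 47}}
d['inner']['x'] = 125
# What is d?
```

After line 1: d = {'inner': {'x': 16, 'y': 47}}
After line 2 (inner x overwritten): d = {'inner': {'x': 125, 'y': 47}}

{'inner': {'x': 125, 'y': 47}}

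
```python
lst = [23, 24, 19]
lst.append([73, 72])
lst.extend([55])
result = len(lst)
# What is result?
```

After line 1: lst = [23, 24, 19]
After line 2 (append adds [73, 72] as single element): lst = [23, 24, 19, [73, 72]]
After line 3 (extend unpacks [55], adds 55): lst = [23, 24, 19, [73, 72], 55]
After line 4: result = len(lst) = 5

5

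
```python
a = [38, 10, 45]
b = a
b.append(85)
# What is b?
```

After line 1: a = [38, 10, 45]
After line 2 (b = a is an alias, same object): a = [38, 10, 45], b = [38, 10, 45]
After line 3 (b.append mutates the shared list): a = [38, 10, 45, 85], b = [38, 10, 45, 85]

[38, 10, 45, 85]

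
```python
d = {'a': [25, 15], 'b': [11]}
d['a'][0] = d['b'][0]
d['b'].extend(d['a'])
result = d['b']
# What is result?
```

After line 1: d = {'a': [25, 15], 'b': [11]}
After line 2 (a[0] = b[0] = 11): d = {'a': [11, 15], 'b': [11]}
After line 3 (b.extend(a) appends [11, 15]): d = {'a': [11, 15], 'b': [11, 11, 15]}
After line 4: result = d['b'] = [11, 11, 15]

[11, 11, 15]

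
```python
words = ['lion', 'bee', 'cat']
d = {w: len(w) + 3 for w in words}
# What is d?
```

{'lion': 7, 'bee': 6, 'cat': 6}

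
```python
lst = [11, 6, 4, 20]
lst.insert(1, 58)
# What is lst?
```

[11, 58, 6, 4, 20]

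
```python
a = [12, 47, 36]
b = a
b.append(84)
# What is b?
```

After line 1: a = [12, 47, 36]
After line 2 (b = a is an alias, same object): a = [12, 47, 36], b = [12, 47, 36]
After line 3 (b.append mutates the shared list): a = [12, 47, 36, 84], b = [12, 47, 36, 84]

[12, 47, 36, 84]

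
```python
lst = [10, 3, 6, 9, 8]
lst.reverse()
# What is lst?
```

[8, 9, 6, 3, 10]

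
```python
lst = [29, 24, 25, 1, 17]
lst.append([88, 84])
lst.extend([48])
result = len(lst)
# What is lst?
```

After line 1: lst = [29, 24, 25, 1, 17]
After line 2 (append adds [88, 84] as single element): lst = [29, 24, 25, 1, 17, [88, 84]]
After line 3 (extend unpacks [48], adds 48): lst = [29, 24, 25, 1, 17, [88, 84], 48]
After line 4: result = len(lst) = 7

[29, 24, 25, 1, 17, [88, 84], 48]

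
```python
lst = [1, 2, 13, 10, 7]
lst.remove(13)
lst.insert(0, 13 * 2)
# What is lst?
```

After line 1: lst = [1, 2, 13, 10, 7]
After line 2 (remove first 13): lst = [1, 2, 10, 7]
After line 3 (insert 26 at index 0): lst = [26, 1, 2, 10, 7]

[26, 1, 2, 10, 7]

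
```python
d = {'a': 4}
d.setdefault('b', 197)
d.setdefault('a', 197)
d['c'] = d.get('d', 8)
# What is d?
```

After line 1: d = {'a': 4}
After line 2 (setdefault adds 'b'=197): d = {'a': 4, 'b': 197}
After line 3 (setdefault 'a' no-op, already exists): d = {'a': 4, 'b': 197}
After line 4 (get('d', 8) returns default since 'd' not in d): d = {'a': 4, 'b': 197, 'c': 8}

{'a': 4, 'b': 197, 'c': 8}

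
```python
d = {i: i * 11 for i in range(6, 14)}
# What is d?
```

{6: 66, 7: 77, 8: 88, 9: 99, 10: 110, 11: 121, 12: 132, 13: 143}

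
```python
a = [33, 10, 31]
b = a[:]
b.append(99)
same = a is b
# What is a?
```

After line 1: a = [33, 10, 31]
After line 2 (b = a[:] is a shallow copy, new object): a = [33, 10, 31], b = [33, 10, 31]
After line 3 (append only mutates b): a = [33, 10, 31], b = [33, 10, 31, 99]
After line 4 (same = a is b; different objects -> False): same = False

[33, 10, 31]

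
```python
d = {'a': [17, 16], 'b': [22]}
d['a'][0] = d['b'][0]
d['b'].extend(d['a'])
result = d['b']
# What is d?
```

After line 1: d = {'a': [17, 16], 'b': [22]}
After line 2 (a[0] = b[0] = 22): d = {'a': [22, 16], 'b': [22]}
After line 3 (b.extend(a) appends [22, 16]): d = {'a': [22, 16], 'b': [22, 22, 16]}
After line 4: result = d['b'] = [22, 22, 16]

{'a': [22, 16], 'b': [22, 22, 16]}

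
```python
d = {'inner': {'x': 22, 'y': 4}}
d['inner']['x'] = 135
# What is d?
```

After line 1: d = {'inner': {'x': 22, 'y': 4}}
After line 2 (inner x overwritten): d = {'inner': {'x': 135, 'y': 4}}

{'inner': {'x': 135, 'y': 4}}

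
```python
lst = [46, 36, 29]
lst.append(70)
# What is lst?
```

[46, 36, 29, 70]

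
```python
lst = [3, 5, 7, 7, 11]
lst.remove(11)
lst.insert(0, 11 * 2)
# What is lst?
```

After line 1: lst = [3, 5, 7, 7, 11]
After line 2 (remove first 11): lst = [3, 5, 7, 7]
After line 3 (insert 22 at index 0): lst = [22, 3, 5, 7, 7]

[22, 3, 5, 7, 7]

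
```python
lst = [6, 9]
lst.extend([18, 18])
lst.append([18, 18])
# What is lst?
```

After line 1: lst = [6, 9]
After line 2 (extend unpacks [18, 18]): lst = [6, 9, 18, 18]
After line 3 (append adds [18, 18] as single element): lst = [6, 9, 18, 18, [18, 18]]

[6, 9, 18, 18, [18, 18]]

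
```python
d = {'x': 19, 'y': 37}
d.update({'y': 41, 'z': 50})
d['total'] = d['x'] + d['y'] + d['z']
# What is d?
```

After line 1: d = {'x': 19, 'y': 37}
After line 2 (y overwritten, z added): d = {'x': 19, 'y': 41, 'z': 50}
After line 3 (total = 19 + 41 + 50 = 110): d = {'x': 19, 'y': 41, 'z': 50, 'total': 110}

{'x': 19, 'y': 41, 'z': 50, 'total': 110}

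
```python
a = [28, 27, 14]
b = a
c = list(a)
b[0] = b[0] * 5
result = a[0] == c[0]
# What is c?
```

After line 1: a = [28, 27, 14]
After line 2 (b = a, alias): a = [28, 27, 14], b = [28, 27, 14]
After line 3 (c = list(a) is a copy, new object): c = [28, 27, 14]
After line 4 (b[0] = 28 * 5 = 140; mutates shared a/b): a = b = [140, 27, 14], c = [28, 27, 14]
After line 5 (a[0] = 140, c[0] = 28; result = False)

[28, 27, 14]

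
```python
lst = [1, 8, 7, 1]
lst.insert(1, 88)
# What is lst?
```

[1, 88, 8, 7, 1]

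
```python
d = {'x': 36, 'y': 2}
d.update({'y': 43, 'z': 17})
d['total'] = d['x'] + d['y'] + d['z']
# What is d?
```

After line 1: d = {'x': 36, 'y': 2}
After line 2 (y overwritten, z added): d = {'x': 36, 'y': 43, 'z': 17}
After line 3 (total = 36 + 43 + 17 = 96): d = {'x': 36, 'y': 43, 'z': 17, 'total': 96}

{'x': 36, 'y': 43, 'z': 17, 'total': 96}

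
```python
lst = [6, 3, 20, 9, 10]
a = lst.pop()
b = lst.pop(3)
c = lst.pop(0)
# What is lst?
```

After line 1: lst = [6, 3, 20, 9, 10]
After line 2 (pop() -> a = 10): lst = [6, 3, 20, 9]
After line 3 (pop(3) -> b = 9): lst = [6, 3, 20]
After line 4 (pop(0) -> c = 6): lst = [3, 20]

[3, 20]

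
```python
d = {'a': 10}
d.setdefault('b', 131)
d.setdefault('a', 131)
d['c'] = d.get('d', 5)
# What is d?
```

After line 1: d = {'a': 10}
After line 2 (setdefault adds 'b'=131): d = {'a': 10, 'b': 131}
After line 3 (setdefault 'a' no-op, already exists): d = {'a': 10, 'b': 131}
After line 4 (get('d', 5) returns default since 'd' not in d): d = {'a': 10, 'b': 131, 'c': 5}

{'a': 10, 'b': 131, 'c': 5}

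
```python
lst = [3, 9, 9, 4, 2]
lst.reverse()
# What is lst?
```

[2, 4, 9, 9, 3]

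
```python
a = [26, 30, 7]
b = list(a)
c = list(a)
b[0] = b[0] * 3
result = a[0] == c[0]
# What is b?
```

After line 1: a = [26, 30, 7]
After line 2 (b = list(a), copy): a = [26, 30, 7], b = [26, 30, 7]
After line 3 (c = list(a) is a copy, new object): c = [26, 30, 7]
After line 4 (b[0] = 26 * 3 = 78; only b mutates (copy)): a = [26, 30, 7], b = [78, 30, 7], c = [26, 30, 7]
After line 5 (a[0] = 26, c[0] = 26; result = True)

[78, 30, 7]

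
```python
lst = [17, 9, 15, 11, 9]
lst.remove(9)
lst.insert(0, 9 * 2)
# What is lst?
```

After line 1: lst = [17, 9, 15, 11, 9]
After line 2 (remove first 9): lst = [17, 15, 11, 9]
After line 3 (insert 18 at index 0): lst = [18, 17, 15, 11, 9]

[18, 17, 15, 11, 9]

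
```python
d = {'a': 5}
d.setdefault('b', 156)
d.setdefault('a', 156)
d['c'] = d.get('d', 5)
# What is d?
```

After line 1: d = {'a': 5}
After line 2 (setdefault adds 'b'=156): d = {'a': 5, 'b': 156}
After line 3 (setdefault 'a' no-op, already exists): d = {'a': 5, 'b': 156}
After line 4 (get('d', 5) returns default since 'd' not in d): d = {'a': 5, 'b': 156, 'c': 5}

{'a': 5, 'b': 156, 'c': 5}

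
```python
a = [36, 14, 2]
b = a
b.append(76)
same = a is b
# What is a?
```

After line 1: a = [36, 14, 2]
After line 2 (b = a is an alias, same object): a = [36, 14, 2], b = [36, 14, 2]
After line 3 (b.append mutates the shared list): a = [36, 14, 2, 76], b = [36, 14, 2, 76]
After line 4 (same = a is b; same object -> True): same = True

[36, 14, 2, 76]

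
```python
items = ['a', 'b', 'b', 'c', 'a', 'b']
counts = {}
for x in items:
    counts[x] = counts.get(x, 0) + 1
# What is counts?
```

Initial: counts = {}, items = ['a', 'b', 'b', 'c', 'a', 'b']
See 'a': counts = {'a': 1}
See 'b': counts = {'a': 1, 'b': 1}
See 'b': counts = {'a': 1, 'b': 2}
See 'c': counts = {'a': 1, 'b': 2, 'c': 1}
See 'a': counts = {'a': 2, 'b': 2, 'c': 1}
See 'b': counts = {'a': 2, 'b': 3, 'c': 1}

{'a': 2, 'b': 3, 'c': 1}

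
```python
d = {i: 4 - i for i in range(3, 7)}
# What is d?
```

{3: 1, 4: 0, 5: -1, 6: -2}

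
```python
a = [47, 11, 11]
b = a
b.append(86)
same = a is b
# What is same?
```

After line 1: a = [47, 11, 11]
After line 2 (b = a is an alias, same object): a = [47, 11, 11], b = [47, 11, 11]
After line 3 (b.append mutates the shared list): a = [47, 11, 11, 86], b = [47, 11, 11, 86]
After line 4 (same = a is b; same object -> True): same = True

True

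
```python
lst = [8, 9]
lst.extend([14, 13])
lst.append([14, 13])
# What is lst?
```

After line 1: lst = [8, 9]
After line 2 (extend unpacks [14, 13]): lst = [8, 9, 14, 13]
After line 3 (append adds [14, 13] as single element): lst = [8, 9, 14, 13, [14, 13]]

[8, 9, 14, 13, [14, 13]]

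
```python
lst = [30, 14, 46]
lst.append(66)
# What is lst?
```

[30, 14, 46, 66]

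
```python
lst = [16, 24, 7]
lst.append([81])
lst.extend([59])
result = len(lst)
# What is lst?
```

After line 1: lst = [16, 24, 7]
After line 2 (append adds [81] as single element): lst = [16, 24, 7, [81]]
After line 3 (extend unpacks [59], adds 59): lst = [16, 24, 7, [81], 59]
After line 4: result = len(lst) = 5

[16, 24, 7, [81], 59]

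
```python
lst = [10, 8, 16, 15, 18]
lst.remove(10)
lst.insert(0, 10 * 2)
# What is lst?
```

After line 1: lst = [10, 8, 16, 15, 18]
After line 2 (remove first 10): lst = [8, 16, 15, 18]
After line 3 (insert 20 at index 0): lst = [20, 8, 16, 15, 18]

[20, 8, 16, 15, 18]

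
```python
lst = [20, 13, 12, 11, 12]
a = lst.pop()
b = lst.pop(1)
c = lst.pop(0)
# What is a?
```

After line 1: lst = [20, 13, 12, 11, 12]
After line 2 (pop() -> a = 12): lst = [20, 13, 12, 11]
After line 3 (pop(1) -> b = 13): lst = [20, 12, 11]
After line 4 (pop(0) -> c = 20): lst = [12, 11]

12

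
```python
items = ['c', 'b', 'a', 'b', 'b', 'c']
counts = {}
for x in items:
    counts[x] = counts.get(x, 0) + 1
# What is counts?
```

Initial: counts = {}, items = ['c', 'b', 'a', 'b', 'b', 'c']
See 'c': counts = {'c': 1}
See 'b': counts = {'c': 1, 'b': 1}
See 'a': counts = {'c': 1, 'b': 1, 'a': 1}
See 'b': counts = {'c': 1, 'b': 2, 'a': 1}
See 'b': counts = {'c': 1, 'b': 3, 'a': 1}
See 'c': counts = {'c': 2, 'b': 3, 'a': 1}

{'c': 2, 'b': 3, 'a': 1}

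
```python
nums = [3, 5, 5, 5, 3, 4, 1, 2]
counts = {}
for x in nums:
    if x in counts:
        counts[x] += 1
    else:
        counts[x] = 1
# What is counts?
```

Initial: counts = {}, nums = [3, 5, 5, 5, 3, 4, 1, 2]
See 3: counts = {3: 1}
See 5: counts = {3: 1, 5: 1}
See 5: counts = {3: 1, 5: 2}
See 5: counts = {3: 1, 5: 3}
See 3: counts = {3: 2, 5: 3}
See 4: counts = {3: 2, 5: 3, 4: 1}
See 1: counts = {3: 2, 5: 3, 4: 1, 1: 1}
See 2: counts = {3: 2, 5: 3, 4: 1, 1: 1, 2: 1}

{3: 2, 5: 3, 4: 1, 1: 1, 2: 1}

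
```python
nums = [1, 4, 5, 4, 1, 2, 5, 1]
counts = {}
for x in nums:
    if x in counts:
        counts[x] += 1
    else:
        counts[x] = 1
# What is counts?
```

Initial: counts = {}, nums = [1, 4, 5, 4, 1, 2, 5, 1]
See 1: counts = {1: 1}
See 4: counts = {1: 1, 4: 1}
See 5: counts = {1: 1, 4: 1, 5: 1}
See 4: counts = {1: 1, 4: 2, 5: 1}
See 1: counts = {1: 2, 4: 2, 5: 1}
See 2: counts = {1: 2, 4: 2, 5: 1, 2: 1}
See 5: counts = {1: 2, 4: 2, 5: 2, 2: 1}
See 1: counts = {1: 3, 4: 2, 5: 2, 2: 1}

{1: 3, 4: 2, 5: 2, 2: 1}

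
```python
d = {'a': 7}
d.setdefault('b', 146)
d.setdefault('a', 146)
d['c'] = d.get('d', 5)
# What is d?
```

After line 1: d = {'a': 7}
After line 2 (setdefault adds 'b'=146): d = {'a': 7, 'b': 146}
After line 3 (setdefault 'a' no-op, already exists): d = {'a': 7, 'b': 146}
After line 4 (get('d', 5) returns default since 'd' not in d): d = {'a': 7, 'b': 146, 'c': 5}

{'a': 7, 'b': 146, 'c': 5}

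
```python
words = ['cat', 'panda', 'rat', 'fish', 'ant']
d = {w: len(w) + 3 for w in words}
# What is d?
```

{'cat': 6, 'panda': 8, 'rat': 6, 'fish': 7, 'ant': 6}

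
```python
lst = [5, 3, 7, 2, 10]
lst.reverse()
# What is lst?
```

[10, 2, 7, 3, 5]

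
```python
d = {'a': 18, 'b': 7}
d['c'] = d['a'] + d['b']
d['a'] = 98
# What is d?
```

After line 1: d = {'a': 18, 'b': 7}
After line 2 (d['c'] = 18 + 7): d = {'a': 18, 'b': 7, 'c': 25}
After line 3: d = {'a': 98, 'b': 7, 'c': 25}

{'a': 98, 'b': 7, 'c': 25}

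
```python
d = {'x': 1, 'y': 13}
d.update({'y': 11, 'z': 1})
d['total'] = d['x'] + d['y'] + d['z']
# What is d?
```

After line 1: d = {'x': 1, 'y': 13}
After line 2 (y overwritten, z added): d = {'x': 1, 'y': 11, 'z': 1}
After line 3 (total = 1 + 11 + 1 = 13): d = {'x': 1, 'y': 11, 'z': 1, 'total': 13}

{'x': 1, 'y': 11, 'z': 1, 'total': 13}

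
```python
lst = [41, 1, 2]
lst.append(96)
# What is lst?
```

[41, 1, 2, 96]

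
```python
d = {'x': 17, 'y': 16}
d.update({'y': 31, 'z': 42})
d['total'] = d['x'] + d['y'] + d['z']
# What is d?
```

After line 1: d = {'x': 17, 'y': 16}
After line 2 (y overwritten, z added): d = {'x': 17, 'y': 31, 'z': 42}
After line 3 (total = 17 + 31 + 42 = 90): d = {'x': 17, 'y': 31, 'z': 42, 'total': 90}

{'x': 17, 'y': 31, 'z': 42, 'total': 90}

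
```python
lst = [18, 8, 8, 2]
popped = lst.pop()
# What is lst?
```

[18, 8, 8]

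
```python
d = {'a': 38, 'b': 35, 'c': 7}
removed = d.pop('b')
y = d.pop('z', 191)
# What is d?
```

After line 1: d = {'a': 38, 'b': 35, 'c': 7}
After line 2 (pop 'b' returns 35): d = {'a': 38, 'c': 7}, removed = 35
After line 3 (pop 'z' missing, returns default 191): d = {'a': 38, 'c': 7}, y = 191

{'a': 38, 'c': 7}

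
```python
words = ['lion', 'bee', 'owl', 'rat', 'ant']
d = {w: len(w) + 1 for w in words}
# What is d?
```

{'lion': 5, 'bee': 4, 'owl': 4, 'rat': 4, 'ant': 4}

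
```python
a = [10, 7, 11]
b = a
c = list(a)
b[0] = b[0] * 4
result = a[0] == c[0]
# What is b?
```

After line 1: a = [10, 7, 11]
After line 2 (b = a, alias): a = [10, 7, 11], b = [10, 7, 11]
After line 3 (c = list(a) is a copy, new object): c = [10, 7, 11]
After line 4 (b[0] = 10 * 4 = 40; mutates shared a/b): a = b = [40, 7, 11], c = [10, 7, 11]
After line 5 (a[0] = 40, c[0] = 10; result = False)

[40, 7, 11]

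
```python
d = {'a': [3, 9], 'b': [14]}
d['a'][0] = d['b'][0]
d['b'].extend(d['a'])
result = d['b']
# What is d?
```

After line 1: d = {'a': [3, 9], 'b': [14]}
After line 2 (a[0] = b[0] = 14): d = {'a': [14, 9], 'b': [14]}
After line 3 (b.extend(a) appends [14, 9]): d = {'a': [14, 9], 'b': [14, 14, 9]}
After line 4: result = d['b'] = [14, 14, 9]

{'a': [14, 9], 'b': [14, 14, 9]}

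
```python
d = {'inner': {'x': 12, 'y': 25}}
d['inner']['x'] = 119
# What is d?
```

After line 1: d = {'inner': {'x': 12, 'y': 25}}
After line 2 (inner x overwritten): d = {'inner': {'x': 119, 'y': 25}}

{'inner': {'x': 119, 'y': 25}}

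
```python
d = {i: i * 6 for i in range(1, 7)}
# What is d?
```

{1: 6, 2: 12, 3: 18, 4: 24, 5: 30, 6: 36}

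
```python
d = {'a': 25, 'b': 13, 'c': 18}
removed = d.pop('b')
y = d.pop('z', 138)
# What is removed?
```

After line 1: d = {'a': 25, 'b': 13, 'c': 18}
After line 2 (pop 'b' returns 13): d = {'a': 25, 'c': 18}, removed = 13
After line 3 (pop 'z' missing, returns default 138): d = {'a': 25, 'c': 18}, y = 138

13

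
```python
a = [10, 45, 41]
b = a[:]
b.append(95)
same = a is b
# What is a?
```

After line 1: a = [10, 45, 41]
After line 2 (b = a[:] is a shallow copy, new object): a = [10, 45, 41], b = [10, 45, 41]
After line 3 (append only mutates b): a = [10, 45, 41], b = [10, 45, 41, 95]
After line 4 (same = a is b; different objects -> False): same = False

[10, 45, 41]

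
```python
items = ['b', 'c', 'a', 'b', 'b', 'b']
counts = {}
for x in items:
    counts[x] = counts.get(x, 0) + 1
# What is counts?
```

Initial: counts = {}, items = ['b', 'c', 'a', 'b', 'b', 'b']
See 'b': counts = {'b': 1}
See 'c': counts = {'b': 1, 'c': 1}
See 'a': counts = {'b': 1, 'c': 1, 'a': 1}
See 'b': counts = {'b': 2, 'c': 1, 'a': 1}
See 'b': counts = {'b': 3, 'c': 1, 'a': 1}
See 'b': counts = {'b': 4, 'c': 1, 'a': 1}

{'b': 4, 'c': 1, 'a': 1}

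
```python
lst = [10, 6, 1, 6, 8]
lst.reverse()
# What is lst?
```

[8, 6, 1, 6, 10]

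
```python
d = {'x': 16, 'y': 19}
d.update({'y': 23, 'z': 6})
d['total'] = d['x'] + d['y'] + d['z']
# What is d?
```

After line 1: d = {'x': 16, 'y': 19}
After line 2 (y overwritten, z added): d = {'x': 16, 'y': 23, 'z': 6}
After line 3 (total = 16 + 23 + 6 = 45): d = {'x': 16, 'y': 23, 'z': 6, 'total': 45}

{'x': 16, 'y': 23, 'z': 6, 'total': 45}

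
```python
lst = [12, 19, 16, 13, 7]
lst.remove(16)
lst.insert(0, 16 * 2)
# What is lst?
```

After line 1: lst = [12, 19, 16, 13, 7]
After line 2 (remove first 16): lst = [12, 19, 13, 7]
After line 3 (insert 32 at index 0): lst = [32, 12, 19, 13, 7]

[32, 12, 19, 13, 7]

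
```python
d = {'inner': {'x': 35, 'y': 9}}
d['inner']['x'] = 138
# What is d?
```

After line 1: d = {'inner': {'x': 35, 'y': 9}}
After line 2 (inner x overwritten): d = {'inner': {'x': 138, 'y': 9}}

{'inner': {'x': 138, 'y': 9}}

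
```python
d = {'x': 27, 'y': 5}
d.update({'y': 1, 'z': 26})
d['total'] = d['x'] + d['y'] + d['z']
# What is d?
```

After line 1: d = {'x': 27, 'y': 5}
After line 2 (y overwritten, z added): d = {'x': 27, 'y': 1, 'z': 26}
After line 3 (total = 27 + 1 + 26 = 54): d = {'x': 27, 'y': 1, 'z': 26, 'total': 54}

{'x': 27, 'y': 1, 'z': 26, 'total': 54}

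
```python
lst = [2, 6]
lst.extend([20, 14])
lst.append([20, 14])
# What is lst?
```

After line 1: lst = [2, 6]
After line 2 (extend unpacks [20, 14]): lst = [2, 6, 20, 14]
After line 3 (append adds [20, 14] as single element): lst = [2, 6, 20, 14, [20, 14]]

[2, 6, 20, 14, [20, 14]]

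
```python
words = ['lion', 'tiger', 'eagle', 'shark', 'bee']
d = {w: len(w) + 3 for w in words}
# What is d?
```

{'lion': 7, 'tiger': 8, 'eagle': 8, 'shark': 8, 'bee': 6}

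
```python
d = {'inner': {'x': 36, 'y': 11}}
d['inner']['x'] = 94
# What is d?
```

After line 1: d = {'inner': {'x': 36, 'y': 11}}
After line 2 (inner x overwritten): d = {'inner': {'x': 94, 'y': 11}}

{'inner': {'x': 94, 'y': 11}}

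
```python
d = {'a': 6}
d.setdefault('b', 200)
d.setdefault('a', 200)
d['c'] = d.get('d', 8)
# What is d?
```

After line 1: d = {'a': 6}
After line 2 (setdefault adds 'b'=200): d = {'a': 6, 'b': 200}
After line 3 (setdefault 'a' no-op, already exists): d = {'a': 6, 'b': 200}
After line 4 (get('d', 8) returns default since 'd' not in d): d = {'a': 6, 'b': 200, 'c': 8}

{'a': 6, 'b': 200, 'c': 8}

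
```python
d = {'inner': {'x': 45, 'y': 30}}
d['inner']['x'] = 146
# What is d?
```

After line 1: d = {'inner': {'x': 45, 'y': 30}}
After line 2 (inner x overwritten): d = {'inner': {'x': 146, 'y': 30}}

{'inner': {'x': 146, 'y': 30}}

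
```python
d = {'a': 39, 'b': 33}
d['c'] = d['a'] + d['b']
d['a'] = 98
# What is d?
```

After line 1: d = {'a': 39, 'b': 33}
After line 2 (d['c'] = 39 + 33): d = {'a': 39, 'b': 33, 'c': 72}
After line 3: d = {'a': 98, 'b': 33, 'c': 72}

{'a': 98, 'b': 33, 'c': 72}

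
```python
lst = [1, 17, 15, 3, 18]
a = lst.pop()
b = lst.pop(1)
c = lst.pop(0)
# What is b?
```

After line 1: lst = [1, 17, 15, 3, 18]
After line 2 (pop() -> a = 18): lst = [1, 17, 15, 3]
After line 3 (pop(1) -> b = 17): lst = [1, 15, 3]
After line 4 (pop(0) -> c = 1): lst = [15, 3]

17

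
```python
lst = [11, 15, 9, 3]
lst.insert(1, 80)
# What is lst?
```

[11, 80, 15, 9, 3]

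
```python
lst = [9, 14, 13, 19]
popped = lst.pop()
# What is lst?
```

[9, 14, 13]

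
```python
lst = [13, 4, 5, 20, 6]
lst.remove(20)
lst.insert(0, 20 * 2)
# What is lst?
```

After line 1: lst = [13, 4, 5, 20, 6]
After line 2 (remove first 20): lst = [13, 4, 5, 6]
After line 3 (insert 40 at index 0): lst = [40, 13, 4, 5, 6]

[40, 13, 4, 5, 6]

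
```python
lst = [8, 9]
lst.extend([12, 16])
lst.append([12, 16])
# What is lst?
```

After line 1: lst = [8, 9]
After line 2 (extend unpacks [12, 16]): lst = [8, 9, 12, 16]
After line 3 (append adds [12, 16] as single element): lst = [8, 9, 12, 16, [12, 16]]

[8, 9, 12, 16, [12, 16]]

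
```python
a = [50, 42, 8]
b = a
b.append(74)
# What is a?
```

After line 1: a = [50, 42, 8]
After line 2 (b = a is an alias, same object): a = [50, 42, 8], b = [50, 42, 8]
After line 3 (b.append mutates the shared list): a = [50, 42, 8, 74], b = [50, 42, 8, 74]

[50, 42, 8, 74]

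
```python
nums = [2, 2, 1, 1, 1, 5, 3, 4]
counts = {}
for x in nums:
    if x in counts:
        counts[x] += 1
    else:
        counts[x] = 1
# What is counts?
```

Initial: counts = {}, nums = [2, 2, 1, 1, 1, 5, 3, 4]
See 2: counts = {2: 1}
See 2: counts = {2: 2}
See 1: counts = {2: 2, 1: 1}
See 1: counts = {2: 2, 1: 2}
See 1: counts = {2: 2, 1: 3}
See 5: counts = {2: 2, 1: 3, 5: 1}
See 3: counts = {2: 2, 1: 3, 5: 1, 3: 1}
See 4: counts = {2: 2, 1: 3, 5: 1, 3: 1, 4: 1}

{2: 2, 1: 3, 5: 1, 3: 1, 4: 1}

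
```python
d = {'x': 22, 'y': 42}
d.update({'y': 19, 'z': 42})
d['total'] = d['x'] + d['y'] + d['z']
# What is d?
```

After line 1: d = {'x': 22, 'y': 42}
After line 2 (y overwritten, z added): d = {'x': 22, 'y': 19, 'z': 42}
After line 3 (total = 22 + 19 + 42 = 83): d = {'x': 22, 'y': 19, 'z': 42, 'total': 83}

{'x': 22, 'y': 19, 'z': 42, 'total': 83}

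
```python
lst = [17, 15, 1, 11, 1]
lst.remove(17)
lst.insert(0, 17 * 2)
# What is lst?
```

After line 1: lst = [17, 15, 1, 11, 1]
After line 2 (remove first 17): lst = [15, 1, 11, 1]
After line 3 (insert 34 at index 0): lst = [34, 15, 1, 11, 1]

[34, 15, 1, 11, 1]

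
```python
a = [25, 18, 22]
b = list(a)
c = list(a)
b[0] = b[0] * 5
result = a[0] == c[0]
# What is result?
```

After line 1: a = [25, 18, 22]
After line 2 (b = list(a), copy): a = [25, 18, 22], b = [25, 18, 22]
After line 3 (c = list(a) is a copy, new object): c = [25, 18, 22]
After line 4 (b[0] = 25 * 5 = 125; only b mutates (copy)): a = [25, 18, 22], b = [125, 18, 22], c = [25, 18, 22]
After line 5 (a[0] = 25, c[0] = 25; result = True)

True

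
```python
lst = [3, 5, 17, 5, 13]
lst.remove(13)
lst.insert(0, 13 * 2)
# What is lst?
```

After line 1: lst = [3, 5, 17, 5, 13]
After line 2 (remove first 13): lst = [3, 5, 17, 5]
After line 3 (insert 26 at index 0): lst = [26, 3, 5, 17, 5]

[26, 3, 5, 17, 5]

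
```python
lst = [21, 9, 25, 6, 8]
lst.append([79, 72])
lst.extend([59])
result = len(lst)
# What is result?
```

After line 1: lst = [21, 9, 25, 6, 8]
After line 2 (append adds [79, 72] as single element): lst = [21, 9, 25, 6, 8, [79, 72]]
After line 3 (extend unpacks [59], adds 59): lst = [21, 9, 25, 6, 8, [79, 72], 59]
After line 4: result = len(lst) = 7

7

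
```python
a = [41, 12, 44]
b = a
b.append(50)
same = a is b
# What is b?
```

After line 1: a = [41, 12, 44]
After line 2 (b = a is an alias, same object): a = [41, 12, 44], b = [41, 12, 44]
After line 3 (b.append mutates the shared list): a = [41, 12, 44, 50], b = [41, 12, 44, 50]
After line 4 (same = a is b; same object -> True): same = True

[41, 12, 44, 50]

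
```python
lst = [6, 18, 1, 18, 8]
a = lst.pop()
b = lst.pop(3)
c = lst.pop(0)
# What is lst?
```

After line 1: lst = [6, 18, 1, 18, 8]
After line 2 (pop() -> a = 8): lst = [6, 18, 1, 18]
After line 3 (pop(3) -> b = 18): lst = [6, 18, 1]
After line 4 (pop(0) -> c = 6): lst = [18, 1]

[18, 1]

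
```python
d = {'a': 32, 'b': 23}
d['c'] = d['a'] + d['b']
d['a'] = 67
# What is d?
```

After line 1: d = {'a': 32, 'b': 23}
After line 2 (d['c'] = 32 + 23): d = {'a': 32, 'b': 23, 'c': 55}
After line 3: d = {'a': 67, 'b': 23, 'c': 55}

{'a': 67, 'b': 23, 'c': 55}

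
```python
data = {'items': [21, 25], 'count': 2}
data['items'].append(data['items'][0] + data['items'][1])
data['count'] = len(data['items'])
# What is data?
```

After line 1: data = {'items': [21, 25], 'count': 2}
After line 2 (append 21 + 25 = 46): data = {'items': [21, 25, 46], 'count': 2}
After line 3 (count = len(items) = 3): data = {'items': [21, 25, 46], 'count': 3}

{'items': [21, 25, 46], 'count': 3}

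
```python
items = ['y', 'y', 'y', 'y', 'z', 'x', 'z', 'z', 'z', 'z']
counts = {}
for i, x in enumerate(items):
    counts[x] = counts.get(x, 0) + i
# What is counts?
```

Initial: counts = {}, items = ['y', 'y', 'y', 'y', 'z', 'x', 'z', 'z', 'z', 'z']
i=0, x='y': counts = {'y': 0}
i=1, x='y': counts = {'y': 1}
i=2, x='y': counts = {'y': 3}
i=3, x='y': counts = {'y': 6}
i=4, x='z': counts = {'y': 6, 'z': 4}
i=5, x='x': counts = {'y': 6, 'z': 4, 'x': 5}
i=6, x='z': counts = {'y': 6, 'z': 10, 'x': 5}
i=7, x='z': counts = {'y': 6, 'z': 17, 'x': 5}
i=8, x='z': counts = {'y': 6, 'z': 25, 'x': 5}
i=9, x='z': counts = {'y': 6, 'z': 34, 'x': 5}

{'y': 6, 'z': 34, 'x': 5}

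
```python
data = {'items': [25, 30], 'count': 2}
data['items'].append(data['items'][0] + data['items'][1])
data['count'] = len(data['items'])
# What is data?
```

After line 1: data = {'items': [25, 30], 'count': 2}
After line 2 (append 25 + 30 = 55): data = {'items': [25, 30, 55], 'count': 2}
After line 3 (count = len(items) = 3): data = {'items': [25, 30, 55], 'count': 3}

{'items': [25, 30, 55], 'count': 3}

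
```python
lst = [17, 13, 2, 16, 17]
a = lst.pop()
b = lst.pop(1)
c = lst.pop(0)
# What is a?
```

After line 1: lst = [17, 13, 2, 16, 17]
After line 2 (pop() -> a = 17): lst = [17, 13, 2, 16]
After line 3 (pop(1) -> b = 13): lst = [17, 2, 16]
After line 4 (pop(0) -> c = 17): lst = [2, 16]

17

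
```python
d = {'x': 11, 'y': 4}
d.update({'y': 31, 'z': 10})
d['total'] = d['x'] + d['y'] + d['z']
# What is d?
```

After line 1: d = {'x': 11, 'y': 4}
After line 2 (y overwritten, z added): d = {'x': 11, 'y': 31, 'z': 10}
After line 3 (total = 11 + 31 + 10 = 52): d = {'x': 11, 'y': 31, 'z': 10, 'total': 52}

{'x': 11, 'y': 31, 'z': 10, 'total': 52}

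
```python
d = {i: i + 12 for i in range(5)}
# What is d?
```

{0: 12, 1: 13, 2: 14, 3: 15, 4: 16}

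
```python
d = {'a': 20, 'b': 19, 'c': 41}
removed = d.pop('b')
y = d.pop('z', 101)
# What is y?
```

After line 1: d = {'a': 20, 'b': 19, 'c': 41}
After line 2 (pop 'b' returns 19): d = {'a': 20, 'c': 41}, removed = 19
After line 3 (pop 'z' missing, returns default 101): d = {'a': 20, 'c': 41}, y = 101

101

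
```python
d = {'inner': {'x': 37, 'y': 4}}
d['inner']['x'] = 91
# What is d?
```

After line 1: d = {'inner': {'x': 37, 'y': 4}}
After line 2 (inner x overwritten): d = {'inner': {'x': 91, 'y': 4}}

{'inner': {'x': 91, 'y': 4}}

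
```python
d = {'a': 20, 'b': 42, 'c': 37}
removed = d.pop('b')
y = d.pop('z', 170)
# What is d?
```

After line 1: d = {'a': 20, 'b': 42, 'c': 37}
After line 2 (pop 'b' returns 42): d = {'a': 20, 'c': 37}, removed = 42
After line 3 (pop 'z' missing, returns default 170): d = {'a': 20, 'c': 37}, y = 170

{'a': 20, 'c': 37}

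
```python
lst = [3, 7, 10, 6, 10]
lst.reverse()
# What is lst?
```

[10, 6, 10, 7, 3]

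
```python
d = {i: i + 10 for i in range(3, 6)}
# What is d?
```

{3: 13, 4: 14, 5: 15}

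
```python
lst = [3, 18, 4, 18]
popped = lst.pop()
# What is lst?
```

[3, 18, 4]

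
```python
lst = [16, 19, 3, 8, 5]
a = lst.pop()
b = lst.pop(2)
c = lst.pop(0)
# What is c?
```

After line 1: lst = [16, 19, 3, 8, 5]
After line 2 (pop() -> a = 5): lst = [16, 19, 3, 8]
After line 3 (pop(2) -> b = 3): lst = [16, 19, 8]
After line 4 (pop(0) -> c = 16): lst = [19, 8]

16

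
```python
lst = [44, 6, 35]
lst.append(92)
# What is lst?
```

[44, 6, 35, 92]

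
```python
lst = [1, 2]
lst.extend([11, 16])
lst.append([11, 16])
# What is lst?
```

After line 1: lst = [1, 2]
After line 2 (extend unpacks [11, 16]): lst = [1, 2, 11, 16]
After line 3 (append adds [11, 16] as single element): lst = [1, 2, 11, 16, [11, 16]]

[1, 2, 11, 16, [11, 16]]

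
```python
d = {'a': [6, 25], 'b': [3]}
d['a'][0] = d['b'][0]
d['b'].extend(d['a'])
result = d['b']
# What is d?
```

After line 1: d = {'a': [6, 25], 'b': [3]}
After line 2 (a[0] = b[0] = 3): d = {'a': [3, 25], 'b': [3]}
After line 3 (b.extend(a) appends [3, 25]): d = {'a': [3, 25], 'b': [3, 3, 25]}
After line 4: result = d['b'] = [3, 3, 25]

{'a': [3, 25], 'b': [3, 3, 25]}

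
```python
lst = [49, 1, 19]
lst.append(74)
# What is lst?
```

[49, 1, 19, 74]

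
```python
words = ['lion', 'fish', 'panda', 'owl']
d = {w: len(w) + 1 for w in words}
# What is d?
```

{'lion': 5, 'fish': 5, 'panda': 6, 'owl': 4}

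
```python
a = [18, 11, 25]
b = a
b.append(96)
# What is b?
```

After line 1: a = [18, 11, 25]
After line 2 (b = a is an alias, same object): a = [18, 11, 25], b = [18, 11, 25]
After line 3 (b.append mutates the shared list): a = [18, 11, 25, 96], b = [18, 11, 25, 96]

[18, 11, 25, 96]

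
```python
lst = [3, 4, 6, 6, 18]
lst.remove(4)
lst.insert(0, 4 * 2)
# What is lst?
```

After line 1: lst = [3, 4, 6, 6, 18]
After line 2 (remove first 4): lst = [3, 6, 6, 18]
After line 3 (insert 8 at index 0): lst = [8, 3, 6, 6, 18]

[8, 3, 6, 6, 18]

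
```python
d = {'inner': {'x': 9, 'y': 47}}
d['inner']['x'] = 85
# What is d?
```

After line 1: d = {'inner': {'x': 9, 'y': 47}}
After line 2 (inner x overwritten): d = {'inner': {'x': 85, 'y': 47}}

{'inner': {'x': 85, 'y': 47}}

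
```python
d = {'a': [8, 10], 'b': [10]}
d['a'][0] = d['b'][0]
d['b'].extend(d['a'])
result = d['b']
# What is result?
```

After line 1: d = {'a': [8, 10], 'b': [10]}
After line 2 (a[0] = b[0] = 10): d = {'a': [10, 10], 'b': [10]}
After line 3 (b.extend(a) appends [10, 10]): d = {'a': [10, 10], 'b': [10, 10, 10]}
After line 4: result = d['b'] = [10, 10, 10]

[10, 10, 10]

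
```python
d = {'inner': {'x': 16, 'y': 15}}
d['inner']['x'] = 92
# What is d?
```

After line 1: d = {'inner': {'x': 16, 'y': 15}}
After line 2 (inner x overwritten): d = {'inner': {'x': 92, 'y': 15}}

{'inner': {'x': 92, 'y': 15}}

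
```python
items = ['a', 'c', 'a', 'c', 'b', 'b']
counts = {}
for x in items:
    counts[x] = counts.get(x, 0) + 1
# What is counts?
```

Initial: counts = {}, items = ['a', 'c', 'a', 'c', 'b', 'b']
See 'a': counts = {'a': 1}
See 'c': counts = {'a': 1, 'c': 1}
See 'a': counts = {'a': 2, 'c': 1}
See 'c': counts = {'a': 2, 'c': 2}
See 'b': counts = {'a': 2, 'c': 2, 'b': 1}
See 'b': counts = {'a': 2, 'c': 2, 'b': 2}

{'a': 2, 'c': 2, 'b': 2}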